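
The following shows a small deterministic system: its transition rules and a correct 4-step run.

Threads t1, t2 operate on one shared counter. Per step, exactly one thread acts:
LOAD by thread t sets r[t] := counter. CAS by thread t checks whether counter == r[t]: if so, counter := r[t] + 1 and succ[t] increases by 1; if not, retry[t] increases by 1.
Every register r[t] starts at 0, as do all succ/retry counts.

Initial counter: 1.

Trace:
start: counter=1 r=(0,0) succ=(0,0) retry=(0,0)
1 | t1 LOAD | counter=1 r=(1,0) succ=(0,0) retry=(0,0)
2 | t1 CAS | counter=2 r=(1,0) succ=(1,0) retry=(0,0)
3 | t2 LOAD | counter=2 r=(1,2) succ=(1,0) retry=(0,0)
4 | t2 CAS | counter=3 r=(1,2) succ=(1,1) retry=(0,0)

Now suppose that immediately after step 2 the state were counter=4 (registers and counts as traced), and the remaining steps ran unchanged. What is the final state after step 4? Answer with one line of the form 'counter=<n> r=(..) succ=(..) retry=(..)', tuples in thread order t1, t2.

state after step 2 := counter=4 r=(1,0) succ=(1,0) retry=(0,0)
3 | t2 LOAD | counter=4 r=(1,4) succ=(1,0) retry=(0,0)
4 | t2 CAS | counter=5 r=(1,4) succ=(1,1) retry=(0,0)

counter=5 r=(1,4) succ=(1,1) retry=(0,0)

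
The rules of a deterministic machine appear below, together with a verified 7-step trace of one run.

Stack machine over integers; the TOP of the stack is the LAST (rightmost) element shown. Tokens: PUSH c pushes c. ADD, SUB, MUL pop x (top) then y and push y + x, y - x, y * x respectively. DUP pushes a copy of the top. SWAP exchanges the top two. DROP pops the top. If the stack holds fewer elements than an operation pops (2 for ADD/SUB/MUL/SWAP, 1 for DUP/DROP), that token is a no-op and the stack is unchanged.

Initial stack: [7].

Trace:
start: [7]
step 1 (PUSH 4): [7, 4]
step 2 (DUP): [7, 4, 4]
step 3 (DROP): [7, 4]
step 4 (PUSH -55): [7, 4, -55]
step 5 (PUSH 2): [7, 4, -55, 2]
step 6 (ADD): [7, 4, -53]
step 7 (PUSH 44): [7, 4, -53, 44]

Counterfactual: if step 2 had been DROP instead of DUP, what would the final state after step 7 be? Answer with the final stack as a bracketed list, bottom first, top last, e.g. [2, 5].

[-53, 44]

(re-executing from step 2 with the substitution; state before step 2: [7, 4])
step 2 (DROP): [7]
step 3 (DROP): []
step 4 (PUSH -55): [-55]
step 5 (PUSH 2): [-55, 2]
step 6 (ADD): [-53]
step 7 (PUSH 44): [-53, 44]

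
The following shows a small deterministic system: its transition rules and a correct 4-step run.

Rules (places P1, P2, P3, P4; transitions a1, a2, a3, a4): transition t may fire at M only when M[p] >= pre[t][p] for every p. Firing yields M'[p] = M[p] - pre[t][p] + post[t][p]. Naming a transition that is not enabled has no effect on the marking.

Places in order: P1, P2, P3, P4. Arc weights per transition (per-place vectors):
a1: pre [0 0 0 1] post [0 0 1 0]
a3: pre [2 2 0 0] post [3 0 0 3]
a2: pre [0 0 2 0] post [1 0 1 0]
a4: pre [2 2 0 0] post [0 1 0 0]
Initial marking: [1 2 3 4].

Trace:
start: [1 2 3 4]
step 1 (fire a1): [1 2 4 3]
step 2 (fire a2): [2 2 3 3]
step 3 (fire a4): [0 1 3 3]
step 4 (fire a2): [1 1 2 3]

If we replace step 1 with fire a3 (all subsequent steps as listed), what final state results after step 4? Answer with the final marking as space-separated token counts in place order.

(re-executing from step 1 with the substitution; state before step 1: [1 2 3 4])
step 1 (fire a3): [1 2 3 4]
step 2 (fire a2): [2 2 2 4]
step 3 (fire a4): [0 1 2 4]
step 4 (fire a2): [1 1 1 4]

1 1 1 4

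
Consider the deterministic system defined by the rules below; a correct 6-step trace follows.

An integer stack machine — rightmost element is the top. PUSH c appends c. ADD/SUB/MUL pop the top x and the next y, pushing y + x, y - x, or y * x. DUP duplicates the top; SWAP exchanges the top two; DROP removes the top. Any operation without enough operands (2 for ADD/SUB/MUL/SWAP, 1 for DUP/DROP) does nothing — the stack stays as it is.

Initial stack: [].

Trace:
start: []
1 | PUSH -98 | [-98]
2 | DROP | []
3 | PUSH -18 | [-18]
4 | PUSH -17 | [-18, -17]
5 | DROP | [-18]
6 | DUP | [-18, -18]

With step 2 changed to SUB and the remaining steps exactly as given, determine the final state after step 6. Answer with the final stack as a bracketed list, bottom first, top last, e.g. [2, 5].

[-98, -18, -18]

(re-executing from step 2 with the substitution; state before step 2: [-98])
2 | SUB | [-98]
3 | PUSH -18 | [-98, -18]
4 | PUSH -17 | [-98, -18, -17]
5 | DROP | [-98, -18]
6 | DUP | [-98, -18, -18]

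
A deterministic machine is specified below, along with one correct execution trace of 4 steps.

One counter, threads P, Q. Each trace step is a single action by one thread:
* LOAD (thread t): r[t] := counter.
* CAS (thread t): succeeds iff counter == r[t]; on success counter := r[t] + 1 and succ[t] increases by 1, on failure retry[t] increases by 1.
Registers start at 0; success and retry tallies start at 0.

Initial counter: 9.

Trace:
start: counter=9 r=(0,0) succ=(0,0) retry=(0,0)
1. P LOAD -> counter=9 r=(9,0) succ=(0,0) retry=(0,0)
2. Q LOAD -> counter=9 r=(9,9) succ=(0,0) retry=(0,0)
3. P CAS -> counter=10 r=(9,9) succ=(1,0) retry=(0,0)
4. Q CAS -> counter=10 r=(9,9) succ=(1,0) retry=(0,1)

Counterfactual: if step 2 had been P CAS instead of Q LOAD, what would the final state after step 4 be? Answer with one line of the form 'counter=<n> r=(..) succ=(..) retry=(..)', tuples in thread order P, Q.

(re-executing from step 2 with the substitution; state before step 2: counter=9 r=(9,0) succ=(0,0) retry=(0,0))
2. P CAS -> counter=10 r=(9,0) succ=(1,0) retry=(0,0)
3. P CAS -> counter=10 r=(9,0) succ=(1,0) retry=(1,0)
4. Q CAS -> counter=10 r=(9,0) succ=(1,0) retry=(1,1)

counter=10 r=(9,0) succ=(1,0) retry=(1,1)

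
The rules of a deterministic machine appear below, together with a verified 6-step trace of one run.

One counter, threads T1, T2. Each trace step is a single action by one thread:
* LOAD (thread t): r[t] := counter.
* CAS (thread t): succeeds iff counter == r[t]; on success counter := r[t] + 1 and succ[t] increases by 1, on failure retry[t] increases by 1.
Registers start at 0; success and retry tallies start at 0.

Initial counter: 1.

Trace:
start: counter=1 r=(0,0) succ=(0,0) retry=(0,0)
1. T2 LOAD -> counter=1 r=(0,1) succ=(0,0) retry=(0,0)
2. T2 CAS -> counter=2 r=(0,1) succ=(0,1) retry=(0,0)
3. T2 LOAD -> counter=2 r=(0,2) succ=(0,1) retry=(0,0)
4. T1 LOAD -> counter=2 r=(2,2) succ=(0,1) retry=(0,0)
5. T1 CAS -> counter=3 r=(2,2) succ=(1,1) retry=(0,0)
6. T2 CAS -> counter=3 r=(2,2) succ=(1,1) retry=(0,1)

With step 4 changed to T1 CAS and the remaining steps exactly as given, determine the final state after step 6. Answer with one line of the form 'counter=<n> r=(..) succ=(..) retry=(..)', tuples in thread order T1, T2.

(re-executing from step 4 with the substitution; state before step 4: counter=2 r=(0,2) succ=(0,1) retry=(0,0))
4. T1 CAS -> counter=2 r=(0,2) succ=(0,1) retry=(1,0)
5. T1 CAS -> counter=2 r=(0,2) succ=(0,1) retry=(2,0)
6. T2 CAS -> counter=3 r=(0,2) succ=(0,2) retry=(2,0)

counter=3 r=(0,2) succ=(0,2) retry=(2,0)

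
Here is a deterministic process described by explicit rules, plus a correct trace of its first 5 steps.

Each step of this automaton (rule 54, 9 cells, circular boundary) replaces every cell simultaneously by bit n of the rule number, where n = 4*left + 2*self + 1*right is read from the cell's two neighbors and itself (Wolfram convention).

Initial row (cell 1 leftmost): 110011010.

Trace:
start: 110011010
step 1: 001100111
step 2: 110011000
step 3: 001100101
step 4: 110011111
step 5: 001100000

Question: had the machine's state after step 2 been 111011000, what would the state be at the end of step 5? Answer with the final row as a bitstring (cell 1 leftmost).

state after step 2 := 111011000
step 3: 000100101
step 4: 101111111
step 5: 010000000

010000000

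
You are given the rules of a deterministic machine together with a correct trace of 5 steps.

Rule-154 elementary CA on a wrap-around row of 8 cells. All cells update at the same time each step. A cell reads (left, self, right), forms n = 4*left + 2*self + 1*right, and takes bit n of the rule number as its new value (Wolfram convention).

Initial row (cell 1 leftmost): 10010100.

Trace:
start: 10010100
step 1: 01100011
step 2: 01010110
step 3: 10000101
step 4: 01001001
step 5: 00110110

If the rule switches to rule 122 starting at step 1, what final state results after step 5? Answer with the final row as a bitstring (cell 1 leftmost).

01111111

(re-executing steps 1..5 under rule 122; state before step 1: 10010100)
step 1: 01101011
step 2: 11110111
step 3: 00011100
step 4: 00110110
step 5: 01111111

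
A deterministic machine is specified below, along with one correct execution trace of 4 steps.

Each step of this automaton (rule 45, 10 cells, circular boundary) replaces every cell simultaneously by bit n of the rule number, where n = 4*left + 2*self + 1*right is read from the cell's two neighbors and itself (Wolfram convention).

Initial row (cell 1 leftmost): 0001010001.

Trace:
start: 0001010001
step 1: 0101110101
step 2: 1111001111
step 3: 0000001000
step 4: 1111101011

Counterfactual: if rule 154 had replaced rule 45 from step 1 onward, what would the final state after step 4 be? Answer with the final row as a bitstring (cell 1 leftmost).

(re-executing steps 1..4 under rule 154; state before step 1: 0001010001)
step 1: 1010001010
step 2: 0001010000
step 3: 0010001000
step 4: 0101010100

0101010100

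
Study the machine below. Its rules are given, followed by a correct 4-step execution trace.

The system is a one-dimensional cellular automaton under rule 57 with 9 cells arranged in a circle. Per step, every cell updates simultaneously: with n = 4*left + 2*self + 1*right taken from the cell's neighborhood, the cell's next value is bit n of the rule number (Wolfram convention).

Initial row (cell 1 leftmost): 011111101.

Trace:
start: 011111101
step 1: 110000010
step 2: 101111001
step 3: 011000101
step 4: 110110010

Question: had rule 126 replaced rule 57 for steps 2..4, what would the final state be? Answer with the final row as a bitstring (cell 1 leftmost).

011111110

(re-executing steps 2..4 under rule 126; state before step 2: 110000010)
step 2: 111000111
step 3: 001101100
step 4: 011111110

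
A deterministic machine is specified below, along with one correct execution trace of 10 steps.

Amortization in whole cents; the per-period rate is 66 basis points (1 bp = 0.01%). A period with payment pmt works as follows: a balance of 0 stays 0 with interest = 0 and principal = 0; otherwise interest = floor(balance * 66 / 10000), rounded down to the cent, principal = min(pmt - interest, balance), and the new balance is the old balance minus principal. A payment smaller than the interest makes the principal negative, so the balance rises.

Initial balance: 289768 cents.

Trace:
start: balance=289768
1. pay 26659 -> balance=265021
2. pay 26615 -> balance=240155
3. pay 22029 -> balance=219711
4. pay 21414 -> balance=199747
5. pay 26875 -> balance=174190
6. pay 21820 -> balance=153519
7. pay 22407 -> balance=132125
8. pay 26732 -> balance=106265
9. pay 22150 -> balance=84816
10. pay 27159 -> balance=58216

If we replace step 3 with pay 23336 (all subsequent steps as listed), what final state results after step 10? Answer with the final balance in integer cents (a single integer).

(re-executing from step 3 with the substitution; state before step 3: balance=240155)
3. pay 23336 -> balance=218404
4. pay 21414 -> balance=198431
5. pay 26875 -> balance=172865
6. pay 21820 -> balance=152185
7. pay 22407 -> balance=130782
8. pay 26732 -> balance=104913
9. pay 22150 -> balance=83455
10. pay 27159 -> balance=56846

56846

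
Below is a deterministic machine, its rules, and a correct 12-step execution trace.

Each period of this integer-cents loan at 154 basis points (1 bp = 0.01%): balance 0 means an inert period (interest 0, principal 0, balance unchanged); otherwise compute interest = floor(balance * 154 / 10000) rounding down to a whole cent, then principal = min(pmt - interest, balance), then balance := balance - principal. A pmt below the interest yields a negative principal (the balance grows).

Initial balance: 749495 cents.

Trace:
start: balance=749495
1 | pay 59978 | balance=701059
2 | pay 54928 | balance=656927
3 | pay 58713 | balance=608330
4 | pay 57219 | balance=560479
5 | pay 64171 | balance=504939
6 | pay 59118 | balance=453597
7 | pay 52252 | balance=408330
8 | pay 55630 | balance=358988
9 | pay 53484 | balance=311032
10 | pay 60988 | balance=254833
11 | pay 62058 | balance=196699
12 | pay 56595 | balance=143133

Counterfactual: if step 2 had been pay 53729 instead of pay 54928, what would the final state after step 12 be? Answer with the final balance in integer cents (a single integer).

144531

(re-executing from step 2 with the substitution; state before step 2: balance=701059)
2 | pay 53729 | balance=658126
3 | pay 58713 | balance=609548
4 | pay 57219 | balance=561716
5 | pay 64171 | balance=506195
6 | pay 59118 | balance=454872
7 | pay 52252 | balance=409625
8 | pay 55630 | balance=360303
9 | pay 53484 | balance=312367
10 | pay 60988 | balance=256189
11 | pay 62058 | balance=198076
12 | pay 56595 | balance=144531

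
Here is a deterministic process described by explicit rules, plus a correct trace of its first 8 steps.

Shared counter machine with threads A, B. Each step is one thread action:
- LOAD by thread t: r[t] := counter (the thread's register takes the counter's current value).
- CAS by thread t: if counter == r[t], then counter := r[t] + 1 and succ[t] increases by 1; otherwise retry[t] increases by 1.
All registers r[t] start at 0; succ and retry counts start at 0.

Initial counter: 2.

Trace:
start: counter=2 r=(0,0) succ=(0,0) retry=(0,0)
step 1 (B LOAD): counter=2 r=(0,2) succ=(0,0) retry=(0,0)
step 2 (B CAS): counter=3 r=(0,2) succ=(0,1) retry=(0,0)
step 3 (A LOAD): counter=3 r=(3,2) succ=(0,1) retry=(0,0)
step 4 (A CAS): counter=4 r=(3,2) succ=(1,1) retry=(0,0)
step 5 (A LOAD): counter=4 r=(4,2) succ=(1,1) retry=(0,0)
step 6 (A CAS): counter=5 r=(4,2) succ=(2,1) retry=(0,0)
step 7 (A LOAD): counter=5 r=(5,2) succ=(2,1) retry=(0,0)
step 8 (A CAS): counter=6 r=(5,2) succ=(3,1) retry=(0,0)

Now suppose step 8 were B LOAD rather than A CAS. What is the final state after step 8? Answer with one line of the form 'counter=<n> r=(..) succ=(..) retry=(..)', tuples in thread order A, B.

counter=5 r=(5,5) succ=(2,1) retry=(0,0)

(re-executing from step 8 with the substitution; state before step 8: counter=5 r=(5,2) succ=(2,1) retry=(0,0))
step 8 (B LOAD): counter=5 r=(5,5) succ=(2,1) retry=(0,0)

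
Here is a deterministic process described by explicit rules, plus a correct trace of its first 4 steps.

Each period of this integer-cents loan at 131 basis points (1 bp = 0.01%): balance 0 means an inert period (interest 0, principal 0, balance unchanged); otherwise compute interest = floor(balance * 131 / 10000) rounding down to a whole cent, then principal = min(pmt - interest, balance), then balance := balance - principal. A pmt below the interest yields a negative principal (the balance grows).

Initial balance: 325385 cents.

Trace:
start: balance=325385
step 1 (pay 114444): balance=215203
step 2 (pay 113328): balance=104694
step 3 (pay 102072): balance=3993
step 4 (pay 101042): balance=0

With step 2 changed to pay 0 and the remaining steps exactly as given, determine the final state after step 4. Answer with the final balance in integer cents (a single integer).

19320

(re-executing from step 2 with the substitution; state before step 2: balance=215203)
step 2 (pay 0): balance=218022
step 3 (pay 102072): balance=118806
step 4 (pay 101042): balance=19320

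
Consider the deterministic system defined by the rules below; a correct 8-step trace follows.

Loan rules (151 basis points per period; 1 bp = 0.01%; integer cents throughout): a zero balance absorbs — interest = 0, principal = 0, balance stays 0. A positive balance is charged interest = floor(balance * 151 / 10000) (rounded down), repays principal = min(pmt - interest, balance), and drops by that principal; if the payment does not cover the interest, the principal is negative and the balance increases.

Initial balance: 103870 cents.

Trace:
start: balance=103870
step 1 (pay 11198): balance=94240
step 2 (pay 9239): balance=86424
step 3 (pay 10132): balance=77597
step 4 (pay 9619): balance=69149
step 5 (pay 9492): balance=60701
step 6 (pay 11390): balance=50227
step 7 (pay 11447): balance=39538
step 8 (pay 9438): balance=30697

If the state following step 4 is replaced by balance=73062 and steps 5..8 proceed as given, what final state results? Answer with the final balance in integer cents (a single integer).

34851

state after step 4 := balance=73062
step 5 (pay 9492): balance=64673
step 6 (pay 11390): balance=54259
step 7 (pay 11447): balance=43631
step 8 (pay 9438): balance=34851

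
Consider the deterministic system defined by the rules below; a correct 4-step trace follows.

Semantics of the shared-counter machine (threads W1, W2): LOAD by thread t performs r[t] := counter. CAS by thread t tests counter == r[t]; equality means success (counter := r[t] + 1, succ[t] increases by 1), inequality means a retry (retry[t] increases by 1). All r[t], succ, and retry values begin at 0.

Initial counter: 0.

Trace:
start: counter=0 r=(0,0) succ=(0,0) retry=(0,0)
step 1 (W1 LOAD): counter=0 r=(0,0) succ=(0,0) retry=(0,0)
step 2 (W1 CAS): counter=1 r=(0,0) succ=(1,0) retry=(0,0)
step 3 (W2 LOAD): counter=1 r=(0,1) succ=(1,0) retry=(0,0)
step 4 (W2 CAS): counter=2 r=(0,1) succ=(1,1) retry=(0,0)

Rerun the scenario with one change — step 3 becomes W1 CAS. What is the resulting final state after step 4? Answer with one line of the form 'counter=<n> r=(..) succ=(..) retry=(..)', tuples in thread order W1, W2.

counter=1 r=(0,0) succ=(1,0) retry=(1,1)

(re-executing from step 3 with the substitution; state before step 3: counter=1 r=(0,0) succ=(1,0) retry=(0,0))
step 3 (W1 CAS): counter=1 r=(0,0) succ=(1,0) retry=(1,0)
step 4 (W2 CAS): counter=1 r=(0,0) succ=(1,0) retry=(1,1)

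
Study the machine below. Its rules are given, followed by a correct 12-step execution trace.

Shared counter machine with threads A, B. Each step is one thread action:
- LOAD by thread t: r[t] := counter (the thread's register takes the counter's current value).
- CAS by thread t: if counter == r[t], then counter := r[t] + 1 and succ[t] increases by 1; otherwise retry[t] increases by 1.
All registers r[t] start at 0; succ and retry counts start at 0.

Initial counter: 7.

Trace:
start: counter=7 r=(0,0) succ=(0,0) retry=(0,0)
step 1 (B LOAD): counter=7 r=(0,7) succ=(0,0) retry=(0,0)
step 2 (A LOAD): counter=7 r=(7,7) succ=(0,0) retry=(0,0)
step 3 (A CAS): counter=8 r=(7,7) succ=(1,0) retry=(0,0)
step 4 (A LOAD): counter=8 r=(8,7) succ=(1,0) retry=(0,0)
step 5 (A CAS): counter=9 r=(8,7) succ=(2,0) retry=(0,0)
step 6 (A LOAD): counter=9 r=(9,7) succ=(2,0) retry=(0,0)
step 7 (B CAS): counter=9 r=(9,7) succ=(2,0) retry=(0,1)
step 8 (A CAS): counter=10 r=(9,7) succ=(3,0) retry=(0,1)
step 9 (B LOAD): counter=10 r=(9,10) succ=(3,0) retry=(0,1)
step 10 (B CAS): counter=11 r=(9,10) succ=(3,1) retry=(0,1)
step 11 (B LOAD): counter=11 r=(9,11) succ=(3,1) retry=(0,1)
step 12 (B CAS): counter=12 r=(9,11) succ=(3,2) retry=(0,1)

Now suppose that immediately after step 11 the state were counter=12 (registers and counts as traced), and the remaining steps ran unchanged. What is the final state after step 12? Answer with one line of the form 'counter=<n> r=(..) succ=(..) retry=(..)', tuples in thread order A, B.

state after step 11 := counter=12 r=(9,11) succ=(3,1) retry=(0,1)
step 12 (B CAS): counter=12 r=(9,11) succ=(3,1) retry=(0,2)

counter=12 r=(9,11) succ=(3,1) retry=(0,2)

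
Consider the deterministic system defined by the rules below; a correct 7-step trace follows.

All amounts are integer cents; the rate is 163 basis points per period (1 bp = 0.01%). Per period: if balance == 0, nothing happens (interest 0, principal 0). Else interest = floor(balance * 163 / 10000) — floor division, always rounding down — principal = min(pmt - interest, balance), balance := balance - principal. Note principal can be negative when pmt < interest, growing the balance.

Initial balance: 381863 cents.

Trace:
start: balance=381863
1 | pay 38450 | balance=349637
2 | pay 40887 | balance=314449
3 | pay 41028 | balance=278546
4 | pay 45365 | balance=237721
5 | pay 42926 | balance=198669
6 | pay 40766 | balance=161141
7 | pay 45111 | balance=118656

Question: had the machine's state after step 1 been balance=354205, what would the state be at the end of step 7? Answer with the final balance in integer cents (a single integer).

state after step 1 := balance=354205
2 | pay 40887 | balance=319091
3 | pay 41028 | balance=283264
4 | pay 45365 | balance=242516
5 | pay 42926 | balance=203543
6 | pay 40766 | balance=166094
7 | pay 45111 | balance=123690

123690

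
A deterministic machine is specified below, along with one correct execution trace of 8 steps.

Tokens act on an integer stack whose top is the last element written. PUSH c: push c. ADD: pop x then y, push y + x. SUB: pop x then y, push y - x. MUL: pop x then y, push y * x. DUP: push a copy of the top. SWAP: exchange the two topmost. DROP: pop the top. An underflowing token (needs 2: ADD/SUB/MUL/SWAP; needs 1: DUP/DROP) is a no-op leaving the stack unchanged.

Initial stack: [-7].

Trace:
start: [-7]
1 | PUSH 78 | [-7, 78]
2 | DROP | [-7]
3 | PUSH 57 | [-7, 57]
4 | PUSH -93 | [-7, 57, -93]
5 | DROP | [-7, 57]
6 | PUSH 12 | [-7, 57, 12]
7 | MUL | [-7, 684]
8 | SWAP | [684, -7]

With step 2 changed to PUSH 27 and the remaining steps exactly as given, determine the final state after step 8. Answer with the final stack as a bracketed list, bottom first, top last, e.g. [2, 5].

(re-executing from step 2 with the substitution; state before step 2: [-7, 78])
2 | PUSH 27 | [-7, 78, 27]
3 | PUSH 57 | [-7, 78, 27, 57]
4 | PUSH -93 | [-7, 78, 27, 57, -93]
5 | DROP | [-7, 78, 27, 57]
6 | PUSH 12 | [-7, 78, 27, 57, 12]
7 | MUL | [-7, 78, 27, 684]
8 | SWAP | [-7, 78, 684, 27]

[-7, 78, 684, 27]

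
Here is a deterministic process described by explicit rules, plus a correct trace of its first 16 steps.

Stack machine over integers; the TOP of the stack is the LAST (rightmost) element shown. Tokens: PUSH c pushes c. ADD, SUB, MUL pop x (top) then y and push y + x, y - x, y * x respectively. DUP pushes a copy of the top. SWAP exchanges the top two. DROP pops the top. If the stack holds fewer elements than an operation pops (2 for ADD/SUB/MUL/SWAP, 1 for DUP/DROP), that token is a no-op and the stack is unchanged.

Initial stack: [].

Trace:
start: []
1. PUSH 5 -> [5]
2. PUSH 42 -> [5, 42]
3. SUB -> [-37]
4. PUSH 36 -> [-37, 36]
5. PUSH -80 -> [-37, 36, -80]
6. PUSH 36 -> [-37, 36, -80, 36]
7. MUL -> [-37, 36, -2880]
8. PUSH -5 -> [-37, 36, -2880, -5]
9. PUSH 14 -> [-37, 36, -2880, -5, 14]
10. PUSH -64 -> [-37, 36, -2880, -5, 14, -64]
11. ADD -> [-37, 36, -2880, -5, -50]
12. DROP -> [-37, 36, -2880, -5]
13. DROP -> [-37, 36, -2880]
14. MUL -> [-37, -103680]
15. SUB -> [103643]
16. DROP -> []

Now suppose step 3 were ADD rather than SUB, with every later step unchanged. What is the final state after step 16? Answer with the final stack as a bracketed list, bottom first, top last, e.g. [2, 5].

[]

(re-executing from step 3 with the substitution; state before step 3: [5, 42])
3. ADD -> [47]
4. PUSH 36 -> [47, 36]
5. PUSH -80 -> [47, 36, -80]
6. PUSH 36 -> [47, 36, -80, 36]
7. MUL -> [47, 36, -2880]
8. PUSH -5 -> [47, 36, -2880, -5]
9. PUSH 14 -> [47, 36, -2880, -5, 14]
10. PUSH -64 -> [47, 36, -2880, -5, 14, -64]
11. ADD -> [47, 36, -2880, -5, -50]
12. DROP -> [47, 36, -2880, -5]
13. DROP -> [47, 36, -2880]
14. MUL -> [47, -103680]
15. SUB -> [103727]
16. DROP -> []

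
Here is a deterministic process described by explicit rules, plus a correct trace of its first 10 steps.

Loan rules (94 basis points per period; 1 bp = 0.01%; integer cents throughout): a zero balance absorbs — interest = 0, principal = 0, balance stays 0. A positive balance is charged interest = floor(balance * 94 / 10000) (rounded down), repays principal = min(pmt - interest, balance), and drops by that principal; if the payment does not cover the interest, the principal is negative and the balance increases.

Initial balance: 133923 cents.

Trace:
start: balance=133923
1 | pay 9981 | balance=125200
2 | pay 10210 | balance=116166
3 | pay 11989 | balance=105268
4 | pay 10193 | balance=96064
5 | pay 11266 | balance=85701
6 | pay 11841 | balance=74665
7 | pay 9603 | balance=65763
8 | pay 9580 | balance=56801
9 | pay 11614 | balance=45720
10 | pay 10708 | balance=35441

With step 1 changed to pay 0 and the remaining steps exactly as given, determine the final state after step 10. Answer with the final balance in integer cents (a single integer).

46300

(re-executing from step 1 with the substitution; state before step 1: balance=133923)
1 | pay 0 | balance=135181
2 | pay 10210 | balance=126241
3 | pay 11989 | balance=115438
4 | pay 10193 | balance=106330
5 | pay 11266 | balance=96063
6 | pay 11841 | balance=85124
7 | pay 9603 | balance=76321
8 | pay 9580 | balance=67458
9 | pay 11614 | balance=56478
10 | pay 10708 | balance=46300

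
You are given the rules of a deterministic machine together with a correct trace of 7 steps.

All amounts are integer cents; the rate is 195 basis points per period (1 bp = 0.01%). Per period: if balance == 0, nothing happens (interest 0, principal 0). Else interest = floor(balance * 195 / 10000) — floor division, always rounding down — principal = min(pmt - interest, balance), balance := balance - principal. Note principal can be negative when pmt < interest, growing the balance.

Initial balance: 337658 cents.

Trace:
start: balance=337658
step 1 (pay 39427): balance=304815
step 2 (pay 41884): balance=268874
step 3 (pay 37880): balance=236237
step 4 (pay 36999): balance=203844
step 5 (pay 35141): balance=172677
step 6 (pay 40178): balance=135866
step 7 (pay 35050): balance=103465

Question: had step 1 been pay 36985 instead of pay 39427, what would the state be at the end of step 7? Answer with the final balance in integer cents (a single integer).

(re-executing from step 1 with the substitution; state before step 1: balance=337658)
step 1 (pay 36985): balance=307257
step 2 (pay 41884): balance=271364
step 3 (pay 37880): balance=238775
step 4 (pay 36999): balance=206432
step 5 (pay 35141): balance=175316
step 6 (pay 40178): balance=138556
step 7 (pay 35050): balance=106207

106207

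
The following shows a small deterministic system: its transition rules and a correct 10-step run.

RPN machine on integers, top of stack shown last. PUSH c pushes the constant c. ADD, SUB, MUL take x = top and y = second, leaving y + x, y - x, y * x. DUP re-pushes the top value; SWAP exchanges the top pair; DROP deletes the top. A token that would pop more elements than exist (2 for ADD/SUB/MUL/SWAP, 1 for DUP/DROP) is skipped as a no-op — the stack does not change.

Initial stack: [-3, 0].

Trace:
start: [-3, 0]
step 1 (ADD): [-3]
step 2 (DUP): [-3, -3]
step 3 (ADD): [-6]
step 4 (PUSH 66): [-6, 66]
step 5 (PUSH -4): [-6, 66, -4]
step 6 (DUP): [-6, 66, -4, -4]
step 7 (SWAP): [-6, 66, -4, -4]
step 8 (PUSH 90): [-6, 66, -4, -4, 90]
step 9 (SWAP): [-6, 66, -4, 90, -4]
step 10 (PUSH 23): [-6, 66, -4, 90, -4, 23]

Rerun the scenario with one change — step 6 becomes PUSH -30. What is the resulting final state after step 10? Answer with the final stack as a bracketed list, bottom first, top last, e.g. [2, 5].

[-6, 66, -30, 90, -4, 23]

(re-executing from step 6 with the substitution; state before step 6: [-6, 66, -4])
step 6 (PUSH -30): [-6, 66, -4, -30]
step 7 (SWAP): [-6, 66, -30, -4]
step 8 (PUSH 90): [-6, 66, -30, -4, 90]
step 9 (SWAP): [-6, 66, -30, 90, -4]
step 10 (PUSH 23): [-6, 66, -30, 90, -4, 23]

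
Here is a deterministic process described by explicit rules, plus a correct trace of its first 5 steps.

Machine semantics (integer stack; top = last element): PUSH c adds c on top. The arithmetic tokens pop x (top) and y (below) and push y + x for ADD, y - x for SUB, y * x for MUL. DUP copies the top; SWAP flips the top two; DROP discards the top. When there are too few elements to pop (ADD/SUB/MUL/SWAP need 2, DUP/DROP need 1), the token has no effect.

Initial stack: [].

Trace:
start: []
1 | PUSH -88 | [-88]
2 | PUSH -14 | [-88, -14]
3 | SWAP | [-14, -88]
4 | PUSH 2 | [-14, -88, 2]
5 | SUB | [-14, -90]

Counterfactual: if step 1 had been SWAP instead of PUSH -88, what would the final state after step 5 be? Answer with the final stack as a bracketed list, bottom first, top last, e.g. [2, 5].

(re-executing from step 1 with the substitution; state before step 1: [])
1 | SWAP | []
2 | PUSH -14 | [-14]
3 | SWAP | [-14]
4 | PUSH 2 | [-14, 2]
5 | SUB | [-16]

[-16]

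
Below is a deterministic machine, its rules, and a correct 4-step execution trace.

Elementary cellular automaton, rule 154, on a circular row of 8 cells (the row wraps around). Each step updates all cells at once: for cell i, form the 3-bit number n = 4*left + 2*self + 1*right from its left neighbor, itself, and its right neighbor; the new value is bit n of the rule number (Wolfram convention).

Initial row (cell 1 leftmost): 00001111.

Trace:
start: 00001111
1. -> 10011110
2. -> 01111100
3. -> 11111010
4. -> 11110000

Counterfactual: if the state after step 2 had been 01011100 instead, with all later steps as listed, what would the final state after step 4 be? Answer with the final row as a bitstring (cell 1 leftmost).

01110000

state after step 2 := 01011100
3. -> 10011010
4. -> 01110000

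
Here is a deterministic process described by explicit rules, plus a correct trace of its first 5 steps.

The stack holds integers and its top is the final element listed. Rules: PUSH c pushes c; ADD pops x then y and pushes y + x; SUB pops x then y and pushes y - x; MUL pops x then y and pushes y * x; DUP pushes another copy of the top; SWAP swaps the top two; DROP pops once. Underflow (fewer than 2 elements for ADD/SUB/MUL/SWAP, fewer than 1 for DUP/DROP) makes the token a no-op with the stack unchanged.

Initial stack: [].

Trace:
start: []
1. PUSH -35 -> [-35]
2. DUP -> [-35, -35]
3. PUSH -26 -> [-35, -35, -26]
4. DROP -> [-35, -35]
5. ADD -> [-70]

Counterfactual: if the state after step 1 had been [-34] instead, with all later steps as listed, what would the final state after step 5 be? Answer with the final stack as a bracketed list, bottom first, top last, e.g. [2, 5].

state after step 1 := [-34]
2. DUP -> [-34, -34]
3. PUSH -26 -> [-34, -34, -26]
4. DROP -> [-34, -34]
5. ADD -> [-68]

[-68]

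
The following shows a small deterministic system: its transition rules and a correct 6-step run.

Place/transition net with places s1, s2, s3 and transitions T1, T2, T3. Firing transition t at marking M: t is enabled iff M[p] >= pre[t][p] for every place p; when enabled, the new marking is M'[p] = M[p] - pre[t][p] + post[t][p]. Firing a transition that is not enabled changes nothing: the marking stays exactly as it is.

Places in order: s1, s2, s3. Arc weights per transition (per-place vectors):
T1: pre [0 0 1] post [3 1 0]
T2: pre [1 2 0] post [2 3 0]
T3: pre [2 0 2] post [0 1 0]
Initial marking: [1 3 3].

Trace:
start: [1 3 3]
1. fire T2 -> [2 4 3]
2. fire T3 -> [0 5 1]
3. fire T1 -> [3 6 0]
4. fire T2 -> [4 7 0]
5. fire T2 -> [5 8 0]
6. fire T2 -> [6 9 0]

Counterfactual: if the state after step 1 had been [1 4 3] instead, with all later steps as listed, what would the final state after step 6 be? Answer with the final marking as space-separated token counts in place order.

7 8 2

state after step 1 := [1 4 3]
2. fire T3 -> [1 4 3]
3. fire T1 -> [4 5 2]
4. fire T2 -> [5 6 2]
5. fire T2 -> [6 7 2]
6. fire T2 -> [7 8 2]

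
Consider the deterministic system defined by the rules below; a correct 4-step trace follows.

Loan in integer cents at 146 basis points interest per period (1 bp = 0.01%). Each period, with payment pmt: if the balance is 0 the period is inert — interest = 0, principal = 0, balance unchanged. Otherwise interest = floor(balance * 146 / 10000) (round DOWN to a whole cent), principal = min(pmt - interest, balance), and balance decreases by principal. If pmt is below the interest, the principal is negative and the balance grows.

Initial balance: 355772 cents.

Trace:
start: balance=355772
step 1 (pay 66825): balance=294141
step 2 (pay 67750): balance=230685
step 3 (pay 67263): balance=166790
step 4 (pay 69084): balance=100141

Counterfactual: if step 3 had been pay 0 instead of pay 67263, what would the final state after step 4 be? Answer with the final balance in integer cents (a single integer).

(re-executing from step 3 with the substitution; state before step 3: balance=230685)
step 3 (pay 0): balance=234053
step 4 (pay 69084): balance=168386

168386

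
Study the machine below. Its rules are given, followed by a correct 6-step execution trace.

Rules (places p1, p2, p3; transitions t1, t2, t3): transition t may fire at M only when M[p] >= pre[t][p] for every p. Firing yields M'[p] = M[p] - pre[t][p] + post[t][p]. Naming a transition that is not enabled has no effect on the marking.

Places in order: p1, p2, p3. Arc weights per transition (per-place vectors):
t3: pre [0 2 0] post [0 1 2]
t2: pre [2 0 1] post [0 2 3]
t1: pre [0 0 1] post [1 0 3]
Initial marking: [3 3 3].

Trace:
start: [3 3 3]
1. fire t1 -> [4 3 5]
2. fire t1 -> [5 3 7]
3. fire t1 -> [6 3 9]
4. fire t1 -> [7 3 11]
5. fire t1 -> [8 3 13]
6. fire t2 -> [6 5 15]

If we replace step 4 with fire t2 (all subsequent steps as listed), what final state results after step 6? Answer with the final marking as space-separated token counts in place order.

(re-executing from step 4 with the substitution; state before step 4: [6 3 9])
4. fire t2 -> [4 5 11]
5. fire t1 -> [5 5 13]
6. fire t2 -> [3 7 15]

3 7 15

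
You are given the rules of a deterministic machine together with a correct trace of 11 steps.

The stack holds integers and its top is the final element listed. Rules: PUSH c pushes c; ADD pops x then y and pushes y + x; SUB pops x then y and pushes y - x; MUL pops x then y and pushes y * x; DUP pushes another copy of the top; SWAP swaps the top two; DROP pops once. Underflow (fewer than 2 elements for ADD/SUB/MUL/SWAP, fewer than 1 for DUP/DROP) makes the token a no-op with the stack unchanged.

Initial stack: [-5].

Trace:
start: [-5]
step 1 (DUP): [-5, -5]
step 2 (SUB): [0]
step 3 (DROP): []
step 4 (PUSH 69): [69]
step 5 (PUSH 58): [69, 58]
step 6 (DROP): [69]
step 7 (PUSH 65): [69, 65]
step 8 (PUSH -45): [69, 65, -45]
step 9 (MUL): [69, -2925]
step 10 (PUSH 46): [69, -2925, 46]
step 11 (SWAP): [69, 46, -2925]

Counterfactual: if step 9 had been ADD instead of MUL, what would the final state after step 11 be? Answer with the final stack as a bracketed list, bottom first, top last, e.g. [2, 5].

(re-executing from step 9 with the substitution; state before step 9: [69, 65, -45])
step 9 (ADD): [69, 20]
step 10 (PUSH 46): [69, 20, 46]
step 11 (SWAP): [69, 46, 20]

[69, 46, 20]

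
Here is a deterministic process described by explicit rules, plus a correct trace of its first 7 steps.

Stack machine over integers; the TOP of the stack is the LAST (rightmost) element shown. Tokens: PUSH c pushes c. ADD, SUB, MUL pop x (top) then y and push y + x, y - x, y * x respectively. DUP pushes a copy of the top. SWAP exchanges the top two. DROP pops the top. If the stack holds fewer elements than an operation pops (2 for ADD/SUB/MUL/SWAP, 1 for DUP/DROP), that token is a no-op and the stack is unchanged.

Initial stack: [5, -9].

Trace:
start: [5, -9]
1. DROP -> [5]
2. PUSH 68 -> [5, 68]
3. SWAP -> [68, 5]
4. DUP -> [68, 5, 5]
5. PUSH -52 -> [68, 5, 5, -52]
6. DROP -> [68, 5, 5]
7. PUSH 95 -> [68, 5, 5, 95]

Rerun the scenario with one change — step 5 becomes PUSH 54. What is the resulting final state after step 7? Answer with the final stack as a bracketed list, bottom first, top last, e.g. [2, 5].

[68, 5, 5, 95]

(re-executing from step 5 with the substitution; state before step 5: [68, 5, 5])
5. PUSH 54 -> [68, 5, 5, 54]
6. DROP -> [68, 5, 5]
7. PUSH 95 -> [68, 5, 5, 95]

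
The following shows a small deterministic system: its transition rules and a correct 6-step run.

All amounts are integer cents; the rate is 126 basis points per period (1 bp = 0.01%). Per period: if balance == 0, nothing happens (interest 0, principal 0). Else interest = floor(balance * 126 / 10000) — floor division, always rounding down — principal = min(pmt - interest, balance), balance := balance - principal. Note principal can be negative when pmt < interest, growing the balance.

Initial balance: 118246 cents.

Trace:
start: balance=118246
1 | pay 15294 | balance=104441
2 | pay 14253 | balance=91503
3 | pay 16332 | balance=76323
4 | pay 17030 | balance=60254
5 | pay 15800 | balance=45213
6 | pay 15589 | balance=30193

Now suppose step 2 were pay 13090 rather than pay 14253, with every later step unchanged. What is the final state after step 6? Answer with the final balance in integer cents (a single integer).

(re-executing from step 2 with the substitution; state before step 2: balance=104441)
2 | pay 13090 | balance=92666
3 | pay 16332 | balance=77501
4 | pay 17030 | balance=61447
5 | pay 15800 | balance=46421
6 | pay 15589 | balance=31416

31416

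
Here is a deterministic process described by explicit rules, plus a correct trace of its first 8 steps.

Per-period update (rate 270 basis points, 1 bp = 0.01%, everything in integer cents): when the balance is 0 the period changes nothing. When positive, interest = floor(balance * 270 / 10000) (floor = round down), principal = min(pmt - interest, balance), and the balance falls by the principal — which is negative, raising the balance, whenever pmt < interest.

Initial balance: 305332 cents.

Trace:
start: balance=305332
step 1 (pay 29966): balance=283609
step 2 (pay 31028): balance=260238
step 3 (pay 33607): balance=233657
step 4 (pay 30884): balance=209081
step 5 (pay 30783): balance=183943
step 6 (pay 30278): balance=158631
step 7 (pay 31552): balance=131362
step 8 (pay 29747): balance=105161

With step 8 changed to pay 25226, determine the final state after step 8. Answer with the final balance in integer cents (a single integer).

109682

(re-executing from step 8 with the substitution; state before step 8: balance=131362)
step 8 (pay 25226): balance=109682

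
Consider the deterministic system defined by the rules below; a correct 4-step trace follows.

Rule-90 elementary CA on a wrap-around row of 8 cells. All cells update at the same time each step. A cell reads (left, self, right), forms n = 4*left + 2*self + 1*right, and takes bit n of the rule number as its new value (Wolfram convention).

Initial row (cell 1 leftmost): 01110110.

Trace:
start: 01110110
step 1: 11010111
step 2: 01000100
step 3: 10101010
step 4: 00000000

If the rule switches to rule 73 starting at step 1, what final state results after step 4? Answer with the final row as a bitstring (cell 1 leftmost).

(re-executing steps 1..4 under rule 73; state before step 1: 01110110)
step 1: 01010110
step 2: 00000110
step 3: 11110110
step 4: 10010110

10010110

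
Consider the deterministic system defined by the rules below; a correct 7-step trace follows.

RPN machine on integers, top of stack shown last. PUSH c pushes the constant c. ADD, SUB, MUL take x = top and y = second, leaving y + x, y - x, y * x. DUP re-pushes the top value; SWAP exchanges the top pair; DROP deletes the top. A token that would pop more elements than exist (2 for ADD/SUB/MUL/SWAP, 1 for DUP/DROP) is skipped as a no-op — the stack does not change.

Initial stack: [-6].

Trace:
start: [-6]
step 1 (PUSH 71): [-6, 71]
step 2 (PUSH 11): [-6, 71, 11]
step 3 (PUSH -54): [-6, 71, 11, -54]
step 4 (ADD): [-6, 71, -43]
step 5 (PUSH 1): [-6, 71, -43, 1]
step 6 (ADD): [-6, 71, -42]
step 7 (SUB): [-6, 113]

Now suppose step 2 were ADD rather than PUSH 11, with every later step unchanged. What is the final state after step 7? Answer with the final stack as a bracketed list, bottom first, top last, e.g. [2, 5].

[12]

(re-executing from step 2 with the substitution; state before step 2: [-6, 71])
step 2 (ADD): [65]
step 3 (PUSH -54): [65, -54]
step 4 (ADD): [11]
step 5 (PUSH 1): [11, 1]
step 6 (ADD): [12]
step 7 (SUB): [12]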